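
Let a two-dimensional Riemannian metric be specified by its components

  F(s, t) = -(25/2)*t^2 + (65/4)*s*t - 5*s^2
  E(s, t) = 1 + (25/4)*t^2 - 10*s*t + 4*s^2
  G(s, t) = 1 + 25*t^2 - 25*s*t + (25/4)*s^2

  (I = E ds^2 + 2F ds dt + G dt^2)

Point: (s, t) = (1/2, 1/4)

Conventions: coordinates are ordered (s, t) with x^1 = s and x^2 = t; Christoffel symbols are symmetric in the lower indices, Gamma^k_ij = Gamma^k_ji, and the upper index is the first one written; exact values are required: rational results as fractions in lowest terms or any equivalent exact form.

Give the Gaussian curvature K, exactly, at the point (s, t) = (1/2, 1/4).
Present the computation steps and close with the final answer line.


E = 73/64, F = 0, G = 1, EG - F^2 = 73/64 at the point
E_s = 3/2, E_t = -15/8, F_s = -15/16, F_t = 15/8, G_s = 0, G_t = 0
E_tt = 25/2, F_st = 65/4, G_ss = 25/2
Using the Brioschi determinant formula for K from the metric derivatives:
M1 = [[-E_tt/2 + F_st - G_ss/2, E_s/2, F_s - E_t/2], [F_t - G_s/2, E, F], [G_t/2, F, G]] = [[15/4, 3/4, 0], [15/8, 73/64, 0], [0, 0, 1]]; det M1 = 735/256
M2 = [[0, E_t/2, G_s/2], [E_t/2, E, F], [G_s/2, F, G]] = [[0, -15/16, 0], [-15/16, 73/64, 0], [0, 0, 1]]; det M2 = -225/256
det M1 - det M2 = 15/4; K = 15/4 / (73/64)^2 = 15360/5329

Answer: K = 15360/5329


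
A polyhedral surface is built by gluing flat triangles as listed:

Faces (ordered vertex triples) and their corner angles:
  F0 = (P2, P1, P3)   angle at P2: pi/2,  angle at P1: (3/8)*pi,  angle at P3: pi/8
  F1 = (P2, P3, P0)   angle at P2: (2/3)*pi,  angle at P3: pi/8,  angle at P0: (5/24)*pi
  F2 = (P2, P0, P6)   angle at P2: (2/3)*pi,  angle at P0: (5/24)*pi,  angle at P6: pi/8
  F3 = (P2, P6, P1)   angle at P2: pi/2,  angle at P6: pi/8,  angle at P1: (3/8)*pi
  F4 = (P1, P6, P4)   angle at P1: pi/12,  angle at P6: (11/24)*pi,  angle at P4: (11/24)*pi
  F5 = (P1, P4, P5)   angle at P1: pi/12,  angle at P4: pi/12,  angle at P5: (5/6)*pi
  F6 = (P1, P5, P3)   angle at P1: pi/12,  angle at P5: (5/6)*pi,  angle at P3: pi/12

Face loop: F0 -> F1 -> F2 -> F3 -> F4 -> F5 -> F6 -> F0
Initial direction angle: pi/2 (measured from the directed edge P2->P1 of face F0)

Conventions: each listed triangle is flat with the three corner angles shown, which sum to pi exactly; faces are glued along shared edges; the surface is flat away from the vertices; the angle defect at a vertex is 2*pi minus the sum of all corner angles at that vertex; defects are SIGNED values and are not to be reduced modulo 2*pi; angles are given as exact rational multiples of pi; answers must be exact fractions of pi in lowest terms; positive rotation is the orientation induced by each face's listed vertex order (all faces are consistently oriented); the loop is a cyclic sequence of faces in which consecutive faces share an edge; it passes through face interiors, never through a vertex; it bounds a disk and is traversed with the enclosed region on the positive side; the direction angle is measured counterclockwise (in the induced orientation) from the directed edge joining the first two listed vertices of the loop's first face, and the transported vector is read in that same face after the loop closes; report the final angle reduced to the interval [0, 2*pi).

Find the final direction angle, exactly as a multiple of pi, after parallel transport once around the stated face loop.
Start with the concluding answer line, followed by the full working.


Answer: final direction angle = (7/6)*pi

enclosed vertex P1: corner angles sum to pi, defect = 2*pi - pi = pi
enclosed vertex P2: corner angles sum to (7/3)*pi, defect = 2*pi - (7/3)*pi = -pi/3
adding the enclosed defects to the starting angle (mod 2*pi, induced orientation) gives the holonomy
final angle = pi/2 + (2/3)*pi = (7/6)*pi (mod 2*pi)


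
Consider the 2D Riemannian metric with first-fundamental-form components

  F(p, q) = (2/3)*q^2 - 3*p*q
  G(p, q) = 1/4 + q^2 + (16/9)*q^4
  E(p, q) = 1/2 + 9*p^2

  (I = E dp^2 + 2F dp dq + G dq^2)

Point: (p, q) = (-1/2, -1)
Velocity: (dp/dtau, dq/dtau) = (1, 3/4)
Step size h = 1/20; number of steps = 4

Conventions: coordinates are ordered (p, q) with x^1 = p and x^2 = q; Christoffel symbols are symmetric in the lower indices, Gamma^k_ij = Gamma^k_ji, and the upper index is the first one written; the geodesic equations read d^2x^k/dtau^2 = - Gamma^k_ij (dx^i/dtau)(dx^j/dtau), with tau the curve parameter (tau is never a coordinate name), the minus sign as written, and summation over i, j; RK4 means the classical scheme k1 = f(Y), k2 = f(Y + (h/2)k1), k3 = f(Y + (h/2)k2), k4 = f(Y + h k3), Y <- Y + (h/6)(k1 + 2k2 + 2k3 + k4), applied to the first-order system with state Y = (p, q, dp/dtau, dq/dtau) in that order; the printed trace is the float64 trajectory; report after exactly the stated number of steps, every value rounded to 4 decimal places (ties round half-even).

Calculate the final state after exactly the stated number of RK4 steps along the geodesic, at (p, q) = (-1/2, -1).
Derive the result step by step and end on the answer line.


f(Y) = (dp/dtau, dq/dtau, -Gamma^p_ij Y'^i Y'^j, -Gamma^q_ij Y'^i Y'^j) with the Gammas evaluated at the stage position; h = 0.050000; intermediate values shown to 6 dp
step 0: p = -0.5000, q = -1.0000, dp/dtau = 1.0000, dq/dtau = 0.7500
step 1:
  k1: at (p, q) = (-0.500000, -1.000000), (dp/dtau, dq/dtau) = (1.000000, 0.750000); Gamma_ppp = -1.457689, Gamma_ppq = 0.000000, Gamma_pqq = -0.431301, Gamma_qpp = 0.589627, Gamma_qpq = 0.000000, Gamma_qqq = -1.623294; k1 = (1.000000, 0.750000, 1.700296, 0.323476)
  k2: at (p, q) = (-0.475000, -0.981250), (dp/dtau, dq/dtau) = (1.042507, 0.758087); Gamma_ppp = -1.500325, Gamma_ppq = 0.000000, Gamma_pqq = -0.442308, Gamma_qpp = 0.632273, Gamma_qpq = 0.000000, Gamma_qqq = -1.634074; k2 = (1.042507, 0.758087, 1.884778, 0.251927)
  k3: at (p, q) = (-0.473937, -0.981048), (dp/dtau, dq/dtau) = (1.047119, 0.756298); Gamma_ppp = -1.502334, Gamma_ppq = 0.000000, Gamma_pqq = -0.442984, Gamma_qpp = 0.633574, Gamma_qpq = 0.000000, Gamma_qqq = -1.633971; k3 = (1.047119, 0.756298, 1.900629, 0.239922)
  k4: at (p, q) = (-0.447644, -0.962185), (dp/dtau, dq/dtau) = (1.095031, 0.761996); Gamma_ppp = -1.549196, Gamma_ppq = 0.000000, Gamma_pqq = -0.455536, Gamma_qpp = 0.681940, Gamma_qpq = 0.000000, Gamma_qqq = -1.643576; k4 = (1.095031, 0.761996, 2.122133, 0.136613)
  Y <- Y + (h/6)(k1 + 2k2 + 2k3 + k4): p = -0.4477, q = -0.9622, dp/dtau = 1.0949, dq/dtau = 0.7620
step 2:
  k1: at (p, q) = (-0.447714, -0.962160), (dp/dtau, dq/dtau) = (1.094944, 0.762032); Gamma_ppp = -1.549046, Gamma_ppq = 0.000000, Gamma_pqq = -0.455474, Gamma_qpp = 0.681886, Gamma_qpq = 0.000000, Gamma_qqq = -1.643619; k1 = (1.094944, 0.762032, 2.121644, 0.136922)
  k2: at (p, q) = (-0.420341, -0.943109), (dp/dtau, dq/dtau) = (1.147985, 0.765455); Gamma_ppp = -1.599775, Gamma_ppq = 0.000000, Gamma_pqq = -0.469595, Gamma_qpp = 0.736618, Gamma_qpq = 0.000000, Gamma_qqq = -1.651953; k2 = (1.147985, 0.765455, 2.383439, -0.002853)
  k3: at (p, q) = (-0.419015, -0.943024), (dp/dtau, dq/dtau) = (1.154530, 0.761960); Gamma_ppp = -1.602556, Gamma_ppq = 0.000000, Gamma_pqq = -0.470629, Gamma_qpp = 0.738422, Gamma_qpq = 0.000000, Gamma_qqq = -1.651586; k3 = (1.154530, 0.761960, 2.409349, -0.025389)
  k4: at (p, q) = (-0.389988, -0.924062), (dp/dtau, dq/dtau) = (1.215411, 0.760762); Gamma_ppp = -1.658670, Gamma_ppq = 0.000000, Gamma_pqq = -0.487312, Gamma_qpp = 0.801285, Gamma_qpq = 0.000000, Gamma_qqq = -1.657833; k4 = (1.215411, 0.760762, 2.732263, -0.224192)
  Y <- Y + (h/6)(k1 + 2k2 + 2k3 + k4): p = -0.3901, q = -0.9240, dp/dtau = 1.2153, dq/dtau = 0.7608
step 3:
  k1: at (p, q) = (-0.390086, -0.924013), (dp/dtau, dq/dtau) = (1.215273, 0.760834); Gamma_ppp = -1.658434, Gamma_ppq = 0.000000, Gamma_pqq = -0.487205, Gamma_qpp = 0.801206, Gamma_qpq = 0.000000, Gamma_qqq = -1.657913; k1 = (1.215273, 0.760834, 2.731349, -0.223579)
  k2: at (p, q) = (-0.359704, -0.904993), (dp/dtau, dq/dtau) = (1.283556, 0.755244); Gamma_ppp = -1.719060, Gamma_ppq = 0.000000, Gamma_pqq = -0.506548, Gamma_qpp = 0.873214, Gamma_qpq = 0.000000, Gamma_qqq = -1.661934; k2 = (1.283556, 0.755244, 3.121113, -0.490679)
  k3: at (p, q) = (-0.357997, -0.905132), (dp/dtau, dq/dtau) = (1.293301, 0.748567); Gamma_ppp = -1.723022, Gamma_ppq = 0.000000, Gamma_pqq = -0.508241, Gamma_qpp = 0.875808, Gamma_qpq = 0.000000, Gamma_qqq = -1.661085; k3 = (1.293301, 0.748567, 3.166765, -0.534106)
  k4: at (p, q) = (-0.325421, -0.886585), (dp/dtau, dq/dtau) = (1.373611, 0.734128); Gamma_ppp = -1.790000, Gamma_ppq = 0.000000, Gamma_pqq = -0.532140, Gamma_qpp = 0.959712, Gamma_qpq = 0.000000, Gamma_qqq = -1.661397; k4 = (1.373611, 0.734128, 3.664178, -0.915391)
  Y <- Y + (h/6)(k1 + 2k2 + 2k3 + k4): p = -0.3256, q = -0.8865, dp/dtau = 1.3734, dq/dtau = 0.7343
step 4:
  k1: at (p, q) = (-0.325564, -0.886492), (dp/dtau, dq/dtau) = (1.373367, 0.734262); Gamma_ppp = -1.789618, Gamma_ppq = 0.000000, Gamma_pqq = -0.531944, Gamma_qpp = 0.959588, Gamma_qpq = 0.000000, Gamma_qqq = -1.661544; k1 = (1.373367, 0.734262, 3.662256, -0.914107)
  k2: at (p, q) = (-0.291230, -0.868135), (dp/dtau, dq/dtau) = (1.464923, 0.711410); Gamma_ppp = -1.860517, Gamma_ppq = 0.000000, Gamma_pqq = -0.560664, Gamma_qpp = 1.056915, Gamma_qpq = 0.000000, Gamma_qqq = -1.657865; k2 = (1.464923, 0.711410, 4.276423, -1.429087)
  k3: at (p, q) = (-0.288941, -0.868707), (dp/dtau, dq/dtau) = (1.480277, 0.698535); Gamma_ppp = -1.866225, Gamma_ppq = 0.000000, Gamma_pqq = -0.563642, Gamma_qpp = 1.060795, Gamma_qpq = 0.000000, Gamma_qqq = -1.656090; k3 = (1.480277, 0.698535, 4.364341, -1.516345)
  k4: at (p, q) = (-0.251551, -0.851565), (dp/dtau, dq/dtau) = (1.591584, 0.658445); Gamma_ppp = -1.941840, Gamma_ppq = 0.000000, Gamma_pqq = -0.600948, Gamma_qpp = 1.175673, Gamma_qpq = 0.000000, Gamma_qqq = -1.645458; k4 = (1.591584, 0.658445, 5.179492, -2.264754)
  Y <- Y + (h/6)(k1 + 2k2 + 2k3 + k4): p = -0.2518, q = -0.8514, dp/dtau = 1.5911, dq/dtau = 0.6587

Answer: p = -0.2518, q = -0.8514, dp/dtau = 1.5911, dq/dtau = 0.6587


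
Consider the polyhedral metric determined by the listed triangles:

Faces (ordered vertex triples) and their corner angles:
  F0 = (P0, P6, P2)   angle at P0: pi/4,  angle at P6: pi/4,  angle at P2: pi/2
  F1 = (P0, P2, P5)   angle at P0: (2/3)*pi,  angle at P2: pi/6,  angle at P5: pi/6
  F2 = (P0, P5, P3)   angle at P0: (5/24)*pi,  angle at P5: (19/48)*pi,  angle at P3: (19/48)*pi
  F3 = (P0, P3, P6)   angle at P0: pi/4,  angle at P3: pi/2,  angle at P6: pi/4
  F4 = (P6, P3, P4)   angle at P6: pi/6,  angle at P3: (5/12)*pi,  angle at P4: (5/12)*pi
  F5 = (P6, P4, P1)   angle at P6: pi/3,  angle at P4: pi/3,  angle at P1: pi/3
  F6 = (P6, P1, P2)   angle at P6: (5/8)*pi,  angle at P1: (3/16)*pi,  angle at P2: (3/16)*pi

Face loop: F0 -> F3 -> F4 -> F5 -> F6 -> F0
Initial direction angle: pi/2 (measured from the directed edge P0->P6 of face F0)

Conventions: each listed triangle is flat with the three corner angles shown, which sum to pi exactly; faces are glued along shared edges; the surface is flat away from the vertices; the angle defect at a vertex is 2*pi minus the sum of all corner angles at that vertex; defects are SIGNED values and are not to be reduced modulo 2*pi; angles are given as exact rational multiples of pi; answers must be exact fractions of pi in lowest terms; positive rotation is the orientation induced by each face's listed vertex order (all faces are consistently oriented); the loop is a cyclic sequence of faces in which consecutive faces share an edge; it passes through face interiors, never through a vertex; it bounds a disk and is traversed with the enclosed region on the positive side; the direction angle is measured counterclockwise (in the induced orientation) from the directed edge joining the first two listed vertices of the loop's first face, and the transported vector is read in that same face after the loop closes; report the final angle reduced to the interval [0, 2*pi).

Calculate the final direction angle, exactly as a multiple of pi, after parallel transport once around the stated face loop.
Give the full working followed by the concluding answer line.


enclosed vertex P6: corner angles sum to (13/8)*pi, defect = 2*pi - (13/8)*pi = (3/8)*pi
transport around the loop rotates by the sum of enclosed defects; add to the initial angle mod 2*pi
final angle = pi/2 + (3/8)*pi = (7/8)*pi (mod 2*pi)

Answer: final direction angle = (7/8)*pi


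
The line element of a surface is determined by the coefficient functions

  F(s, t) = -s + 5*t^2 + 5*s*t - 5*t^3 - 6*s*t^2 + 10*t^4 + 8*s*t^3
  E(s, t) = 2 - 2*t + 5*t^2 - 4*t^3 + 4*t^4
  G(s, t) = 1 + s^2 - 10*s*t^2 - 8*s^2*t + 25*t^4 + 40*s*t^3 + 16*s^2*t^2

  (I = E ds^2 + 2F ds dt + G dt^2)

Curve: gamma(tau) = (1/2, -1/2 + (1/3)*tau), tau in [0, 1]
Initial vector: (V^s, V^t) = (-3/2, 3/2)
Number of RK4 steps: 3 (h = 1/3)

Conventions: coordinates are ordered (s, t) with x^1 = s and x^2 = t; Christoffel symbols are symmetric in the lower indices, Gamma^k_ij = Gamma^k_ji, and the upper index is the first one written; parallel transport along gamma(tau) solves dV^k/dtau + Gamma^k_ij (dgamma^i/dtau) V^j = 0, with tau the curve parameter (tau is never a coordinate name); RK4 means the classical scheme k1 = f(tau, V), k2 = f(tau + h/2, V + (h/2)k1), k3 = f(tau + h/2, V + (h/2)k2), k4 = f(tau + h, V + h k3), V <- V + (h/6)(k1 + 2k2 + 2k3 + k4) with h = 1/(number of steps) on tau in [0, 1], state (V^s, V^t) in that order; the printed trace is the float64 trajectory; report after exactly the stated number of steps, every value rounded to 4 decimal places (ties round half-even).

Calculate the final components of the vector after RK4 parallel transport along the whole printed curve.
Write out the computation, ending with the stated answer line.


gamma'(tau) = (0, 1/3); f(tau, V)^k = -Gamma^k_ij(gamma(tau)) gamma'^i(tau) V^j; h = 1/3; intermediate values shown to 6 dp
curve data and Christoffel symbols at the stage parameters:
  tau = 0.000000: gamma = (0.500000, -0.500000), gamma' = (0.000000, 0.333333); Gamma_sss = 0.000000, Gamma_sst = -1.185185, Gamma_stt = -1.185185, Gamma_tss = 0.000000, Gamma_tst = 0.148148, Gamma_ttt = 0.148148
  tau = 0.166667: gamma = (0.500000, -0.444444), gamma' = (0.000000, 0.333333); Gamma_sss = 0.000000, Gamma_sst = -1.124311, Gamma_stt = -0.989394, Gamma_tss = 0.000000, Gamma_tst = 0.245236, Gamma_ttt = 0.215807
  tau = 0.333333: gamma = (0.500000, -0.388889), gamma' = (0.000000, 0.333333); Gamma_sss = 0.000000, Gamma_sst = -1.045876, Gamma_stt = -0.773039, Gamma_tss = 0.000000, Gamma_tst = 0.322542, Gamma_ttt = 0.238401
  tau = 0.500000: gamma = (0.500000, -0.333333), gamma' = (0.000000, 0.333333); Gamma_sss = 0.000000, Gamma_sst = -0.956876, Gamma_stt = -0.546786, Gamma_tss = 0.000000, Gamma_tst = 0.375915, Gamma_ttt = 0.214809
  tau = 0.666667: gamma = (0.500000, -0.277778), gamma' = (0.000000, 0.333333); Gamma_sss = 0.000000, Gamma_sst = -0.863935, Gamma_stt = -0.318292, Gamma_tss = 0.000000, Gamma_tst = 0.404039, Gamma_ttt = 0.148856
  tau = 0.833333: gamma = (0.500000, -0.222222), gamma' = (0.000000, 0.333333); Gamma_sss = 0.000000, Gamma_sst = -0.772135, Gamma_stt = -0.090839, Gamma_tss = 0.000000, Gamma_tst = 0.407716, Gamma_ttt = 0.047967
  tau = 1.000000: gamma = (0.500000, -0.166667), gamma' = (0.000000, 0.333333); Gamma_sss = 0.000000, Gamma_sst = -0.684470, Gamma_stt = 0.136894, Gamma_tss = 0.000000, Gamma_tst = 0.388903, Gamma_ttt = -0.077781
step 0: V^s = -1.5000, V^t = 1.5000
step 1: k1 = (0.000000, 0.000000), k2 = (-0.067459, 0.014714), k3 = (-0.070863, 0.015457), k4 = (-0.143326, 0.044201); V <- V + (h/6)(k1 + 2k2 + 2k3 + k4): V^s = -1.5233, V^t = 1.5058
step 2: k1 = (-0.143056, 0.044118), k2 = (-0.217693, 0.085522), k3 = (-0.220403, 0.086587), k4 = (-0.297019, 0.138908); V <- V + (h/6)(k1 + 2k2 + 2k3 + k4): V^s = -1.5965, V^t = 1.5351
step 3: k1 = (-0.296875, 0.138840), k2 = (-0.376445, 0.198777), k3 = (-0.379556, 0.200420), k4 = (-0.466205, 0.264889); V <- V + (h/6)(k1 + 2k2 + 2k3 + k4): V^s = -1.7229, V^t = 1.6019

Answer: V^s = -1.7229, V^t = 1.6019


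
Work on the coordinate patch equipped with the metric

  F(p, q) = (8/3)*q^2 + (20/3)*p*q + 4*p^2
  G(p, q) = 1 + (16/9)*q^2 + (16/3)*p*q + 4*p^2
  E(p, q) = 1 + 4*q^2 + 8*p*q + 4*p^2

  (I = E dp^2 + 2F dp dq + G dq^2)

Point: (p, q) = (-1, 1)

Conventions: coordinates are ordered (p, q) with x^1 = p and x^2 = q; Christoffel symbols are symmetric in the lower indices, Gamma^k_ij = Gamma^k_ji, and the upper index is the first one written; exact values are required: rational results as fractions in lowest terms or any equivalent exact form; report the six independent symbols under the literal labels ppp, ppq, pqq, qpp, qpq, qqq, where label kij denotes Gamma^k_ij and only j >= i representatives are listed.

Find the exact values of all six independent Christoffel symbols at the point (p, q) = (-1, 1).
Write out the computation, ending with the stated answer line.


E = 1, F = 0, G = 13/9 at the point
E_p = 0, E_q = 0, F_p = -4/3, F_q = -4/3, G_p = -8/3, G_q = -16/9
EG - F^2 = 13/9;  g^inv = (9/13) * [[13/9, 0], [0, 1]]
first-kind symbols [ij,l] = (1/2)(d_i g_jl + d_j g_il - d_l g_ij): [pp,p] = E_p/2 = 0, [pp,q] = F_p - E_q/2 = -4/3, [pq,p] = E_q/2 = 0, [pq,q] = G_p/2 = -4/3, [qq,p] = F_q - G_p/2 = 0, [qq,q] = G_q/2 = -8/9
Gamma^p_ij = (G*[ij,p] - F*[ij,q])/(EG - F^2), Gamma^q_ij = (E*[ij,q] - F*[ij,p])/(EG - F^2)

Answer: Gamma_ppp = 0, Gamma_ppq = 0, Gamma_pqq = 0, Gamma_qpp = -12/13, Gamma_qpq = -12/13, Gamma_qqq = -8/13


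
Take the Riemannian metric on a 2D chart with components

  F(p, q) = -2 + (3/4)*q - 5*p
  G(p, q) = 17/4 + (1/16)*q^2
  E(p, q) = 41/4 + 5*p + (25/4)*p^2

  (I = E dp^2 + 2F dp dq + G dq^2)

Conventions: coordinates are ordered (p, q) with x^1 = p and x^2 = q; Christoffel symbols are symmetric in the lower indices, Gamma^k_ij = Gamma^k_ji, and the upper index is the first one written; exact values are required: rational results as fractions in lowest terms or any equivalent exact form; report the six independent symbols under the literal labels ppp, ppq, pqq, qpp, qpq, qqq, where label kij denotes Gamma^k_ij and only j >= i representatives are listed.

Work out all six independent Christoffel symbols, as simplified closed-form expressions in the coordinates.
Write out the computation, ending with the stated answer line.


E = 41/4 + 5*p + (25/4)*p^2; F = -2 + (3/4)*q - 5*p; G = 17/4 + (1/16)*q^2
Gamma^k_ij = (1/2) g^{kl} (d_i g_jl + d_j g_il - d_l g_ij), with g^inv = (1/(EG-F^2)) [[G, -F], [-F, E]]
first partials: E_p = 5 + (25/2)*p, E_q = 0, F_p = -5, F_q = 3/4, G_p = 0, G_q = (1/8)*q
D = EG - F^2 = 633/16 + 3*q + (5/4)*p + (5/64)*q^2 + (15/2)*p*q + (25/16)*p^2 + (5/16)*p*q^2 + (25/64)*p^2*q^2
expanded: Gamma^p_pp = (G E_p - 2F F_p + F E_q)/(2D), Gamma^p_pq = (G E_q - F G_p)/(2D), Gamma^p_qq = (2G F_q - G G_p - F G_q)/(2D), Gamma^q_pp = (2E F_p - E E_q - F E_p)/(2D), Gamma^q_pq = (E G_p - F E_q)/(2D), Gamma^q_qq = (E G_q - 2F F_q + F G_p)/(2D); substitute and cancel common factors

Answer: Gamma_ppp = (25*p*q^2 + 100*p + 10*q^2 + 240*q + 40)/(25*p^2*q^2 + 100*p^2 + 20*p*q^2 + 480*p*q + 80*p + 5*q^2 + 192*q + 2532), Gamma_ppq = 0, Gamma_pqq = (20*p*q + 8*q + 204)/(25*p^2*q^2 + 100*p^2 + 20*p*q^2 + 480*p*q + 80*p + 5*q^2 + 192*q + 2532), Gamma_qpp = (-300*p*q - 120*q - 2960)/(25*p^2*q^2 + 100*p^2 + 20*p*q^2 + 480*p*q + 80*p + 5*q^2 + 192*q + 2532), Gamma_qpq = 0, Gamma_qqq = (25*p^2*q + 20*p*q + 240*p + 5*q + 96)/(25*p^2*q^2 + 100*p^2 + 20*p*q^2 + 480*p*q + 80*p + 5*q^2 + 192*q + 2532)


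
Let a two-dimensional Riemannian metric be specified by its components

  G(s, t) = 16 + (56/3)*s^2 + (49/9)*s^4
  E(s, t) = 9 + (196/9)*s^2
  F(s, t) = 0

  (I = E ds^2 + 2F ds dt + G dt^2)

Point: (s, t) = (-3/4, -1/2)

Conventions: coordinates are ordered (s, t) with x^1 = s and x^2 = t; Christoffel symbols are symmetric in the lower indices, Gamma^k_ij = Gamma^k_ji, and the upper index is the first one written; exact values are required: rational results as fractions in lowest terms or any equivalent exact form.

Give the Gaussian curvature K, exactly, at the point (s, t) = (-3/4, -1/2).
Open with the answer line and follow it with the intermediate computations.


Answer: K = -10752/614125

E = 85/4, F = 0, G = 7225/256, EG - F^2 = 614125/1024 at the point
E_s = -98/3, E_t = 0, F_s = 0, F_t = 0, G_s = -595/16, G_t = 0
E_tt = 0, F_st = 0, G_ss = 889/12
Using the Brioschi determinant formula for K from the metric derivatives:
M1 = [[-E_tt/2 + F_st - G_ss/2, E_s/2, F_s - E_t/2], [F_t - G_s/2, E, F], [G_t/2, F, G]] = [[-889/24, -49/3, 0], [595/32, 85/4, 0], [0, 0, 7225/256]]; det M1 = -55885375/4096
M2 = [[0, E_t/2, G_s/2], [E_t/2, E, F], [G_s/2, F, G]] = [[0, 0, -595/32], [0, 85/4, 0], [-595/32, 0, 7225/256]]; det M2 = -30092125/4096
det M1 - det M2 = -12896625/2048; K = -12896625/2048 / (614125/1024)^2 = -10752/614125


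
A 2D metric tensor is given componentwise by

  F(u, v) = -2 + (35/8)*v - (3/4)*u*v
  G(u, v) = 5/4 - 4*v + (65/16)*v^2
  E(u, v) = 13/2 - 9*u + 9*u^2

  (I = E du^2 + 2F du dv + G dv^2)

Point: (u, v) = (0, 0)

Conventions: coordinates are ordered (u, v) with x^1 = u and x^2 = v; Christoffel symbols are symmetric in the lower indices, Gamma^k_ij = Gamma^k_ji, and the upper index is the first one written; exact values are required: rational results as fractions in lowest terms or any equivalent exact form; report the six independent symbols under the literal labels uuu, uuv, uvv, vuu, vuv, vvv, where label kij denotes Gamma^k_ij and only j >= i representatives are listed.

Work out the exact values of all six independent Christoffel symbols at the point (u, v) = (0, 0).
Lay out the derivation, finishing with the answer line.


E = 13/2, F = -2, G = 5/4 at the point
E_u = -9, E_v = 0, F_u = 0, F_v = 35/8, G_u = 0, G_v = -4
EG - F^2 = 33/8;  g^inv = (8/33) * [[5/4, 2], [2, 13/2]]
first-kind symbols [ij,l] = (1/2)(d_i g_jl + d_j g_il - d_l g_ij): [uu,u] = E_u/2 = -9/2, [uu,v] = F_u - E_v/2 = 0, [uv,u] = E_v/2 = 0, [uv,v] = G_u/2 = 0, [vv,u] = F_v - G_u/2 = 35/8, [vv,v] = G_v/2 = -2
Gamma^u_ij = (G*[ij,u] - F*[ij,v])/(EG - F^2), Gamma^v_ij = (E*[ij,v] - F*[ij,u])/(EG - F^2)

Answer: Gamma_uuu = -15/11, Gamma_uuv = 0, Gamma_uvv = 47/132, Gamma_vuu = -24/11, Gamma_vuv = 0, Gamma_vvv = -34/33


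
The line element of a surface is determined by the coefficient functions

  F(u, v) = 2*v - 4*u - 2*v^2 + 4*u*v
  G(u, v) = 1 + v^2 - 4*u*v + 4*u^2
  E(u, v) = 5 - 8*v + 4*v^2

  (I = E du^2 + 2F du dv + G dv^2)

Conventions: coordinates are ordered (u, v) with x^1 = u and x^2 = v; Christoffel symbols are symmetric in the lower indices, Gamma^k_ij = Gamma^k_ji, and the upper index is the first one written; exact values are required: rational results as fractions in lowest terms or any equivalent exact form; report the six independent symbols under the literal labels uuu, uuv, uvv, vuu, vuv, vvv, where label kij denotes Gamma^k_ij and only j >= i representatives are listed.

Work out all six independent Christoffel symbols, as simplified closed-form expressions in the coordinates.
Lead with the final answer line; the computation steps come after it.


Answer: Gamma_uuu = 0, Gamma_uuv = (4*v - 4)/(4*u^2 - 4*u*v + 5*v^2 - 8*v + 5), Gamma_uvv = (2 - 2*v)/(4*u^2 - 4*u*v + 5*v^2 - 8*v + 5), Gamma_vuu = 0, Gamma_vuv = (4*u - 2*v)/(4*u^2 - 4*u*v + 5*v^2 - 8*v + 5), Gamma_vvv = (-2*u + v)/(4*u^2 - 4*u*v + 5*v^2 - 8*v + 5)

E = 5 - 8*v + 4*v^2; F = 2*v - 4*u - 2*v^2 + 4*u*v; G = 1 + v^2 - 4*u*v + 4*u^2
Gamma^k_ij = (1/2) g^{kl} (d_i g_jl + d_j g_il - d_l g_ij), with g^inv = (1/(EG-F^2)) [[G, -F], [-F, E]]
first partials: E_u = 0, E_v = -8 + 8*v, F_u = -4 + 4*v, F_v = 2 - 4*v + 4*u, G_u = -4*v + 8*u, G_v = 2*v - 4*u
D = EG - F^2 = 5 - 8*v + 5*v^2 - 4*u*v + 4*u^2
expanded: Gamma^u_uu = (G E_u - 2F F_u + F E_v)/(2D), Gamma^u_uv = (G E_v - F G_u)/(2D), Gamma^u_vv = (2G F_v - G G_u - F G_v)/(2D), Gamma^v_uu = (2E F_u - E E_v - F E_u)/(2D), Gamma^v_uv = (E G_u - F E_v)/(2D), Gamma^v_vv = (E G_v - 2F F_v + F G_u)/(2D); substitute and cancel common factors


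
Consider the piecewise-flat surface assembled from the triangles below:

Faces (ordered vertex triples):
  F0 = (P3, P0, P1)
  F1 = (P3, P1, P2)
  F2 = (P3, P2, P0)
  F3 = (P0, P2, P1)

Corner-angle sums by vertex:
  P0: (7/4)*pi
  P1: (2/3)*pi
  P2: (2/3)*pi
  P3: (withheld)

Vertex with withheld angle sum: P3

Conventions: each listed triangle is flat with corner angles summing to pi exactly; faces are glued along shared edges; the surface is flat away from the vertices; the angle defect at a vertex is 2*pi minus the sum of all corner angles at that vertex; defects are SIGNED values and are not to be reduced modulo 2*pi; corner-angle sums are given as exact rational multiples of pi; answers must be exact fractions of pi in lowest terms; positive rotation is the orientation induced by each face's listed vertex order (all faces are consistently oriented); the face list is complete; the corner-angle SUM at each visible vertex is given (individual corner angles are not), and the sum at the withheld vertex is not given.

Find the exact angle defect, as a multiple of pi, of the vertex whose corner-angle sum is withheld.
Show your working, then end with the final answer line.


V = 4, E = 6, F = 4; chi = V - E + F = 2
Gauss-Bonnet: total defect = 2*pi*chi = 4*pi; visible defects sum to (35/12)*pi

Answer: defect(P3) = (13/12)*pi


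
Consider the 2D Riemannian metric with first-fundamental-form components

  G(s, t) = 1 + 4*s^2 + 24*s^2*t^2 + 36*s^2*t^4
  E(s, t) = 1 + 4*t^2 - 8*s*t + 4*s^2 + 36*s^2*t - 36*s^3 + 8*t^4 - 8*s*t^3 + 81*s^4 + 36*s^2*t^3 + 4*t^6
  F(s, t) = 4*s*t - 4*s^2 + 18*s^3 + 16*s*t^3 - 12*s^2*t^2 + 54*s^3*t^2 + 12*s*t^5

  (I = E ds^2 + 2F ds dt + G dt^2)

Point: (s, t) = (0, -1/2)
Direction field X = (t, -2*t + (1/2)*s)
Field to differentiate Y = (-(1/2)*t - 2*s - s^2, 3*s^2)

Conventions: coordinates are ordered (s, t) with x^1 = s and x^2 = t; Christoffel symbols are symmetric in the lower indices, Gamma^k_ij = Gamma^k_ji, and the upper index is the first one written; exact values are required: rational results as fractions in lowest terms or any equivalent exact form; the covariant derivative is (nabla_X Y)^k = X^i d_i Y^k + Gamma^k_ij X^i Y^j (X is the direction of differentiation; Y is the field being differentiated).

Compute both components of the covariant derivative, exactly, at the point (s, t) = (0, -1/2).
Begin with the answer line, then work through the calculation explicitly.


Answer: (nabla_X Y)^s = -2/41, (nabla_X Y)^t = 0

E = 41/16, F = 0, G = 1 at the point
E_s = 5, E_t = -35/4, F_s = -35/8, F_t = 0, G_s = 0, G_t = 0
EG - F^2 = 41/16;  g^inv = (16/41) * [[1, 0], [0, 41/16]]
first-kind symbols [ij,l] = (1/2)(d_i g_jl + d_j g_il - d_l g_ij): [ss,s] = E_s/2 = 5/2, [ss,t] = F_s - E_t/2 = 0, [st,s] = E_t/2 = -35/8, [st,t] = G_s/2 = 0, [tt,s] = F_t - G_s/2 = 0, [tt,t] = G_t/2 = 0
Gamma^s_ij = (G*[ij,s] - F*[ij,t])/(EG - F^2), Gamma^t_ij = (E*[ij,t] - F*[ij,s])/(EG - F^2)
Gamma_sss = 40/41, Gamma_sst = -70/41, Gamma_stt = 0, Gamma_tss = 0, Gamma_tst = 0, Gamma_ttt = 0
X = (-1/2, 1), Y = (1/4, 0) at the point


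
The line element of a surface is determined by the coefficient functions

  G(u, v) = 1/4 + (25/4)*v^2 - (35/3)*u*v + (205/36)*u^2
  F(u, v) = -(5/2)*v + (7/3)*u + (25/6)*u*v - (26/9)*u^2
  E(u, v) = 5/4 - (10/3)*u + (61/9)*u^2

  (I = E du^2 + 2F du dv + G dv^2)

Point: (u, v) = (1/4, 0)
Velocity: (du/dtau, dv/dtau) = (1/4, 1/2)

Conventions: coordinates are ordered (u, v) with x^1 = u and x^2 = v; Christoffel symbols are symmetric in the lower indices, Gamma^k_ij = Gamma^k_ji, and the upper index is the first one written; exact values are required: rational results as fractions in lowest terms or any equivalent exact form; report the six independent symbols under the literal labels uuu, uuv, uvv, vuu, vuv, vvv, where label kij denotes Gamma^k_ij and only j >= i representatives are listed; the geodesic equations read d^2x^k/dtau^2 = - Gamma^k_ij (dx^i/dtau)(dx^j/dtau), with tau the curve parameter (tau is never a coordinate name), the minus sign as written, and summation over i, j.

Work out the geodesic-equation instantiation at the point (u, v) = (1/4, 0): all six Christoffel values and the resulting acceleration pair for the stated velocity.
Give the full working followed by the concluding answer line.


E = 121/144, F = 29/72, G = 349/576 at the point
E_u = 1/18, E_v = 0, F_u = 8/9, F_v = -35/24, G_u = 205/72, G_v = -35/12
EG - F^2 = 3197/9216;  g^inv = (9216/3197) * [[349/576, -29/72], [-29/72, 121/144]]
first-kind symbols [ij,l] = (1/2)(d_i g_jl + d_j g_il - d_l g_ij): [uu,u] = E_u/2 = 1/36, [uu,v] = F_u - E_v/2 = 8/9, [uv,u] = E_v/2 = 0, [uv,v] = G_u/2 = 205/144, [vv,u] = F_v - G_u/2 = -415/144, [vv,v] = G_v/2 = -35/24
Gamma^u_ij = (G*[ij,u] - F*[ij,v])/(EG - F^2), Gamma^v_ij = (E*[ij,v] - F*[ij,u])/(EG - F^2)
Gamma_uuu = -28300/28773, Gamma_uuv = -47560/28773, Gamma_uvv = -96115/28773, Gamma_vuu = 61024/28773, Gamma_vuv = 99220/28773, Gamma_vvv = -5360/28773
d^2u/dtau^2 = -(Gamma_uuu*(1/4)^2 + 2*Gamma_uuv*(1/4)*(1/2) + Gamma_uvv*(1/2)^2) = 8375/6394
d^2v/dtau^2 = -(Gamma_vuu*(1/4)^2 + 2*Gamma_vuv*(1/4)*(1/2) + Gamma_vvv*(1/2)^2) = -3031/3197

Answer: Gamma_uuu = -28300/28773, Gamma_uuv = -47560/28773, Gamma_uvv = -96115/28773, Gamma_vuu = 61024/28773, Gamma_vuv = 99220/28773, Gamma_vvv = -5360/28773; accelerations (d^2u/dtau^2, d^2v/dtau^2) = (8375/6394, -3031/3197)


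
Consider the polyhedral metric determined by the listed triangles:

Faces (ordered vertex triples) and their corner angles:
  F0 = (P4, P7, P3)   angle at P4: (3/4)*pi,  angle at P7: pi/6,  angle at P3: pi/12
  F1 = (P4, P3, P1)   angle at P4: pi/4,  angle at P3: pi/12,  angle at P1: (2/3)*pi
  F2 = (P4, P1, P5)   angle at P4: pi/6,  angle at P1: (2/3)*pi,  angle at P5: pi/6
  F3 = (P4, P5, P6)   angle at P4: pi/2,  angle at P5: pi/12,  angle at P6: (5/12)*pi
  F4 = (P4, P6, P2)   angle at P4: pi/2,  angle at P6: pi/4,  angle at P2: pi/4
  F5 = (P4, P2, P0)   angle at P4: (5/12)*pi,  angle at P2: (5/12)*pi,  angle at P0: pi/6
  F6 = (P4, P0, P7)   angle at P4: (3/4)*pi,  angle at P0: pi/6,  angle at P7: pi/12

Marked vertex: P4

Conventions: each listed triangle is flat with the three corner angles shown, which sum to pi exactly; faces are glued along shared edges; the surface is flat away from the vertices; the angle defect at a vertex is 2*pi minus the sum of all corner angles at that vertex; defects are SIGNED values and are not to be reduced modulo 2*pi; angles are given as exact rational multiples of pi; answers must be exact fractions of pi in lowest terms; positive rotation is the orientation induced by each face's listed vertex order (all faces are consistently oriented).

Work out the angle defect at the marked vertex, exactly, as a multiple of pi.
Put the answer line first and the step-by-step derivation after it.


Answer: defect(P4) = (-4/3)*pi

Sum of corner angles at P4: (10/3)*pi
defect = 2*pi - (10/3)*pi


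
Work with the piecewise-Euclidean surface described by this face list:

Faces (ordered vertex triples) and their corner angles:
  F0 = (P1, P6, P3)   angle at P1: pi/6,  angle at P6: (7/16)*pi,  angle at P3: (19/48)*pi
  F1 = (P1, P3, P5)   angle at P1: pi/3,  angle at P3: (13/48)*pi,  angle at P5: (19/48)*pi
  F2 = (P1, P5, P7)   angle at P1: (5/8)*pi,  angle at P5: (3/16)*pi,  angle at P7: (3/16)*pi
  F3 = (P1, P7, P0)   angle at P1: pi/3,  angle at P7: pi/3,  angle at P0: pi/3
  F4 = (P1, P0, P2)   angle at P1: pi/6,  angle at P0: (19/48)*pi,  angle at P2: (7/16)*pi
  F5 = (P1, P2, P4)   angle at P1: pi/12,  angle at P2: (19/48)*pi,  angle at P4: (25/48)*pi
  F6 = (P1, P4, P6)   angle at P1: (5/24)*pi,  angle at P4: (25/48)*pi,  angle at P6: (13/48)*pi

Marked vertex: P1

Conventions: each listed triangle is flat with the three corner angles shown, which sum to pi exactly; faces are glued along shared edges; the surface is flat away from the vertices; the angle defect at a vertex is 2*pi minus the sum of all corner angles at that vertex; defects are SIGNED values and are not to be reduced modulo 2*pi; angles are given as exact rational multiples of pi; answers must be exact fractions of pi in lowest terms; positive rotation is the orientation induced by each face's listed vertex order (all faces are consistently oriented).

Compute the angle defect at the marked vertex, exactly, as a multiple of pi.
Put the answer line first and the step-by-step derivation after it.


Answer: defect(P1) = pi/12

Sum of corner angles at P1: (23/12)*pi
defect = 2*pi - (23/12)*pi


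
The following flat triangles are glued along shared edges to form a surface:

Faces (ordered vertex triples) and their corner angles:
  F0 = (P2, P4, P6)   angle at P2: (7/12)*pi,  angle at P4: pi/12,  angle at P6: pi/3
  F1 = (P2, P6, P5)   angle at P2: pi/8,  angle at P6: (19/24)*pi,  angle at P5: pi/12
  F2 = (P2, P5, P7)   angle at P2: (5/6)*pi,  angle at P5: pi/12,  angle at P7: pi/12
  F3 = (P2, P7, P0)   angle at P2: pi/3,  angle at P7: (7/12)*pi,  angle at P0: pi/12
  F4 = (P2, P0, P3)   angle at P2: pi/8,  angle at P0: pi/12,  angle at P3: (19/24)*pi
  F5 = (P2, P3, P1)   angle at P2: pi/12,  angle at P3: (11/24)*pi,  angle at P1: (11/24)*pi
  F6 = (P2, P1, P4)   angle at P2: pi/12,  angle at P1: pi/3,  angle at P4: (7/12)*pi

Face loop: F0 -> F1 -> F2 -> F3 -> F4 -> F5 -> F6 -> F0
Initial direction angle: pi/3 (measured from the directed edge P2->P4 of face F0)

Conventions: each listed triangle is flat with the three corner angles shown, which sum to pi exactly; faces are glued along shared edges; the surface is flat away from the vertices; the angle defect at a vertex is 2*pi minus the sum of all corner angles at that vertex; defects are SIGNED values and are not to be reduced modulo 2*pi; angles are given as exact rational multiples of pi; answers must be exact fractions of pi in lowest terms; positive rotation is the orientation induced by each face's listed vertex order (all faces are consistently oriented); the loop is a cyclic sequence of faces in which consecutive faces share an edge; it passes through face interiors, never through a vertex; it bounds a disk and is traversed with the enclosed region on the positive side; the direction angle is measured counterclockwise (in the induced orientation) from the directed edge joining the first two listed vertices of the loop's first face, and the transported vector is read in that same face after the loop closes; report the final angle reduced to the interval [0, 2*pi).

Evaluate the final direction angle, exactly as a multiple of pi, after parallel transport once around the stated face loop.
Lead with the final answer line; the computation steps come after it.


Answer: final direction angle = pi/6

enclosed vertex P2: corner angles sum to (13/6)*pi, defect = 2*pi - (13/6)*pi = -pi/6
the final direction is the initial angle plus the enclosed defects, taken mod 2*pi in the induced orientation
final angle = pi/3 - pi/6 = pi/6 (mod 2*pi)


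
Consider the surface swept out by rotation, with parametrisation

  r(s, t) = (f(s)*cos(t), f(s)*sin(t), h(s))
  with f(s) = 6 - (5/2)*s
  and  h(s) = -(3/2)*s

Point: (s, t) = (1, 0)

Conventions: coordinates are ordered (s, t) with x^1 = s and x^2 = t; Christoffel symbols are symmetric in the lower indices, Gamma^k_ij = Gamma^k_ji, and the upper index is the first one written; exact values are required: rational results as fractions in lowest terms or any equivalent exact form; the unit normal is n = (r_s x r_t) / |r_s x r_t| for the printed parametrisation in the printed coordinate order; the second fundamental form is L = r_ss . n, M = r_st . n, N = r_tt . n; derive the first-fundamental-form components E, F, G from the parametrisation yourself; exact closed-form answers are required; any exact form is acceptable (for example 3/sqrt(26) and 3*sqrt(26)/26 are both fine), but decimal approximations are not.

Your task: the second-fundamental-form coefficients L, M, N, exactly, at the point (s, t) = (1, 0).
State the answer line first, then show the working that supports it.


Answer: L = 0, M = 0, N = -21*sqrt(34)/68

f = 7/2, f' = -5/2, f'' = 0, h' = -3/2, h'' = 0
E = 17/2, F = 0, G = 49/4; answer radicand W^2 = 17/2
unnormalised second-form numerators: l = 0, m = 0, n = -21/4; L = l/sqrt(17/2), and similarly M = m/sqrt(W^2), N = n/sqrt(W^2)


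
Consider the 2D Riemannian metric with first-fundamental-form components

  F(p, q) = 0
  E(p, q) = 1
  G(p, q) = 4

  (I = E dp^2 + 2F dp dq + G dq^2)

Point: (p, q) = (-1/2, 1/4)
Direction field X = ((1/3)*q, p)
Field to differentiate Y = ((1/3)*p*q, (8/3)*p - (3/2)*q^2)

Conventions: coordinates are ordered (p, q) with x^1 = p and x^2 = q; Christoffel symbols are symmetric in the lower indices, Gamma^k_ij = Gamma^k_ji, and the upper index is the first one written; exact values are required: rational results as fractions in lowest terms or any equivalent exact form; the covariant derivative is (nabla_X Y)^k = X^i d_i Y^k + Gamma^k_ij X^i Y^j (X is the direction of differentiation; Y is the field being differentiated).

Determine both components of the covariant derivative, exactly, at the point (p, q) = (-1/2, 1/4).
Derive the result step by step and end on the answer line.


E = 1, F = 0, G = 4 at the point
E_p = 0, E_q = 0, F_p = 0, F_q = 0, G_p = 0, G_q = 0
EG - F^2 = 4;  g^inv = (1/4) * [[4, 0], [0, 1]]
first-kind symbols [ij,l] = (1/2)(d_i g_jl + d_j g_il - d_l g_ij): [pp,p] = E_p/2 = 0, [pp,q] = F_p - E_q/2 = 0, [pq,p] = E_q/2 = 0, [pq,q] = G_p/2 = 0, [qq,p] = F_q - G_p/2 = 0, [qq,q] = G_q/2 = 0
Gamma^p_ij = (G*[ij,p] - F*[ij,q])/(EG - F^2), Gamma^q_ij = (E*[ij,q] - F*[ij,p])/(EG - F^2)
Gamma_ppp = 0, Gamma_ppq = 0, Gamma_pqq = 0, Gamma_qpp = 0, Gamma_qpq = 0, Gamma_qqq = 0
X = (1/12, -1/2), Y = (-1/24, -137/96) at the point

Answer: (nabla_X Y)^p = 13/144, (nabla_X Y)^q = 43/72


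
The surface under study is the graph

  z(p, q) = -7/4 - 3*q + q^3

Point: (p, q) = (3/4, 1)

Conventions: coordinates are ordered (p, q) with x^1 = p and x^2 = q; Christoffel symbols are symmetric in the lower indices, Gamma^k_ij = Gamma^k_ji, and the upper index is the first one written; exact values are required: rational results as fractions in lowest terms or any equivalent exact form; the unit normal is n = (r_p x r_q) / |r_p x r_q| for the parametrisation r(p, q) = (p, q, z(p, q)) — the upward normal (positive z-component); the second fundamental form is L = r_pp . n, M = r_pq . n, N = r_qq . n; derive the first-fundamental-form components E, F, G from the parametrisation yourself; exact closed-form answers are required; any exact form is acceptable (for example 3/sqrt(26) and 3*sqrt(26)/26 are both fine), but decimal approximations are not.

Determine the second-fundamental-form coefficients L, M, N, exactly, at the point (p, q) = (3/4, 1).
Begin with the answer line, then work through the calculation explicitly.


Answer: L = 0, M = 0, N = 6

z_p = 0, z_q = 0, z_pp = 0, z_pq = 0, z_qq = 6
E = 1, F = 0, G = 1; answer radicand W^2 = 1
unnormalised second-form numerators: l = 0, m = 0, n = 6; L = l/sqrt(1), and similarly M = m/sqrt(W^2), N = n/sqrt(W^2)


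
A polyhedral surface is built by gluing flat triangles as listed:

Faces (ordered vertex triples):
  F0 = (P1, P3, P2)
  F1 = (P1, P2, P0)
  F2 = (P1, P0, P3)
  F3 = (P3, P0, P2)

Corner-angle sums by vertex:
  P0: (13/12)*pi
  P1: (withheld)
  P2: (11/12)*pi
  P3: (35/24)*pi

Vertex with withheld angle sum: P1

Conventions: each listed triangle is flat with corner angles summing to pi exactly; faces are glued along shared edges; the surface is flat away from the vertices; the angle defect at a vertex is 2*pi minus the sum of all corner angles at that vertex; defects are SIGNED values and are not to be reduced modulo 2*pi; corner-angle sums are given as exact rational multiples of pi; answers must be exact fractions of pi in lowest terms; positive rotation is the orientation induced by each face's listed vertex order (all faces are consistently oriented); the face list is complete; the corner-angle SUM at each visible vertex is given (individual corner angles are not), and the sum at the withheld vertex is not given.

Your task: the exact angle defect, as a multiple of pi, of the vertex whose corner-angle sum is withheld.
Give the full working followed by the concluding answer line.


V = 4, E = 6, F = 4; chi = V - E + F = 2
Gauss-Bonnet: total defect = 2*pi*chi = 4*pi; visible defects sum to (61/24)*pi

Answer: defect(P1) = (35/24)*pi
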